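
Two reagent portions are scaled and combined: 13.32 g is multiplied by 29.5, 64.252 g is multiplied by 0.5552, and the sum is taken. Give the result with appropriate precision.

13.32 × 29.5 = 392.94 → 393 g (3 s.f., last digit at the 10^0 place).
64.252 × 0.5552 = 35.6727104 → 35.67 g (4 s.f., last digit at the 10^-2 place).
Sum: 428.6127104 g; keep the coarser place, 10^0.
Result: 429 g.

429 g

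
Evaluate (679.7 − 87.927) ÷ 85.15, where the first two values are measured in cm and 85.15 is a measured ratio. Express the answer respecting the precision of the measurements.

6.950 cm

679.7 cm − 87.927 cm = 591.773 cm; the difference is limited to 1 decimal place (4 s.f.).
Carrying full precision, 591.773 ÷ 85.15 = 6.94977099237… cm; 85.15 has 4 s.f., so the result keeps min(4, 4) = 4 s.f.
Rounded to 4 significant figures: 6.950 cm.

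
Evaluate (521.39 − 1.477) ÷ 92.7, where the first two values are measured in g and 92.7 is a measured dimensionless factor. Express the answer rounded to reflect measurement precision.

5.61 g

521.39 g − 1.477 g = 519.913 g; the difference is limited to 2 decimal places (5 s.f.).
Carrying full precision, 519.913 ÷ 92.7 = 5.60855447681… g; 92.7 has 3 s.f., so the result keeps min(5, 3) = 3 s.f.
Rounded to 3 significant figures: 5.61 g.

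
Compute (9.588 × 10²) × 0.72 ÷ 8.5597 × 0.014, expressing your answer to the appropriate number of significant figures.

(9.588 × 10²) × 0.72 ÷ 8.5597 × 0.014 = 1.12909377665…
Multiplication/division keeps the fewest significant figures: 9.588 × 10² → 4 s.f., 0.72 → 2 s.f., 8.5597 → 5 s.f., 0.014 → 2 s.f.; limit is 2.
Rounded to 2 significant figures: 1.1.

1.1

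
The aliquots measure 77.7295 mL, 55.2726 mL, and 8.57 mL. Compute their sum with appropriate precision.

77.7295 mL + 55.2726 mL + 8.57 mL = 141.5721 mL.
Addition/subtraction keeps the fewest decimal places: 77.7295 → 4 decimal places, 55.2726 → 4 decimal places, 8.57 → 2 decimal places; limit is 2.
Rounded to 2 decimal places: 141.57 mL.

141.57 mL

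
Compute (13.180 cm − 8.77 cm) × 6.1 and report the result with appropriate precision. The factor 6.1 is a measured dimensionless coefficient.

13.180 cm − 8.77 cm = 4.410 cm; the difference is limited to 2 decimal places (3 s.f.).
Carrying full precision, 4.410 × 6.1 = 26.901 cm; 6.1 has 2 s.f., so the result keeps min(3, 2) = 2 s.f.
Rounded to 2 significant figures: 27 cm.

27 cm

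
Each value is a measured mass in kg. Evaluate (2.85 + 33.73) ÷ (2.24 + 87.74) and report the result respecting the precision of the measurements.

4.065 × 10⁻¹

2.85 + 33.73 = 36.58, limited to 2 d.p. → 4 s.f.; 2.24 + 87.74 = 89.98, limited to 2 d.p. → 4 s.f.
Carrying full precision, 36.58 ÷ 89.98 = 0.406534785508…; keep min(4, 4) = 4 s.f.
Rounded to 4 significant figures: 4.065 × 10⁻¹.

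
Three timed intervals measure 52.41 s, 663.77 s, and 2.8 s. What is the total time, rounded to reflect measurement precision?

719.0 s

52.41 s + 663.77 s + 2.8 s = 718.98 s.
Addition/subtraction keeps the fewest decimal places: 52.41 → 2 decimal places, 663.77 → 2 decimal places, 2.8 → 1 decimal place; limit is 1.
Rounded to 1 decimal place: 719.0 s.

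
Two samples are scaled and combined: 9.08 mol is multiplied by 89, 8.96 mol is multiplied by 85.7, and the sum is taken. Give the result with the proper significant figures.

9.08 × 89 = 808.12 → 8.1 × 10² mol (2 s.f., last digit at the 10^1 place).
8.96 × 85.7 = 767.872 → 768 mol (3 s.f., last digit at the 10^0 place).
Sum: 1575.992 mol; keep the coarser place, 10^1.
Result: 1.58 × 10³ mol.

1.58 × 10³ mol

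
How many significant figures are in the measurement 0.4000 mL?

0.4000: leading zeros are not significant; trailing zeros after a decimal point are significant.

4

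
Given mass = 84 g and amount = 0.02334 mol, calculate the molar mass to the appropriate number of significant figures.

3.6 × 10³ g/mol

molar mass = 84 g ÷ 0.02334 mol = 3598.97172237… g/mol.
84 has 2 significant figures; 0.02334 has 4.
Division/multiplication keeps the fewest: 2 significant figures.
Rounded: 3.6 × 10³ g/mol.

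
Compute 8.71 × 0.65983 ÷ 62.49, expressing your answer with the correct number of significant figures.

8.71 × 0.65983 ÷ 62.49 = 0.0919686237798…
Multiplication/division keeps the fewest significant figures: 8.71 → 3 s.f., 0.65983 → 5 s.f., 62.49 → 4 s.f.; limit is 3.
Rounded to 3 significant figures: 0.0920.

0.0920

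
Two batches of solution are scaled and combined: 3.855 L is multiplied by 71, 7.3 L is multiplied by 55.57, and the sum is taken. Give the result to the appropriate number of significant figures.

3.855 × 71 = 273.705 → 2.7 × 10^2 L (2 s.f., last digit at the 10^1 place).
7.3 × 55.57 = 405.661 → 4.1 × 10^2 L (2 s.f., last digit at the 10^1 place).
Sum: 679.366 L; keep the coarser place, 10^1.
Result: 6.8 × 10^2 L.

6.8 × 10^2 L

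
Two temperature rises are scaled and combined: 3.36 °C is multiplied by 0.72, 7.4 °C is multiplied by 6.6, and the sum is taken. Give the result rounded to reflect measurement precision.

3.36 × 0.72 = 2.4192 → 2.4 °C (2 s.f., last digit at the 10^-1 place).
7.4 × 6.6 = 48.84 → 49 °C (2 s.f., last digit at the 10^0 place).
Sum: 51.2592 °C; keep the coarser place, 10^0.
Result: 51 °C.

51 °C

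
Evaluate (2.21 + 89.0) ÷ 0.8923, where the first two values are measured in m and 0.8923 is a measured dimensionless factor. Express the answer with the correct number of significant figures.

102 m

2.21 m + 89.0 m = 91.21 m; the sum is limited to 1 decimal place (3 s.f.).
Carrying full precision, 91.21 ÷ 0.8923 = 102.218984646… m; 0.8923 has 4 s.f., so the result keeps min(3, 4) = 3 s.f.
Rounded to 3 significant figures: 102 m.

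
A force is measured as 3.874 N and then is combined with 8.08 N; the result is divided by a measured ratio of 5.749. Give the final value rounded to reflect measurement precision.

2.079 N

3.874 N + 8.08 N = 11.954 N; the sum is limited to 2 decimal places (4 s.f.).
Carrying full precision, 11.954 ÷ 5.749 = 2.07931814229… N; 5.749 has 4 s.f., so the result keeps min(4, 4) = 4 s.f.
Rounded to 4 significant figures: 2.079 N.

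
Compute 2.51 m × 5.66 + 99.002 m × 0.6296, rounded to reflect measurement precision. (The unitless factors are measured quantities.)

76.5 m

2.51 × 5.66 = 14.2066 → 14.2 m (3 s.f., last digit at the 10^-1 place).
99.002 × 0.6296 = 62.3316592 → 62.33 m (4 s.f., last digit at the 10^-2 place).
Sum: 76.5382592 m; keep the coarser place, 10^-1.
Result: 76.5 m.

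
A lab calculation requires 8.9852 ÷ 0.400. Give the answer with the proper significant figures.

8.9852 ÷ 0.400 = 22.463
Multiplication/division keeps the fewest significant figures: 8.9852 → 5 s.f., 0.400 → 3 s.f.; limit is 3.
Rounded to 3 significant figures: 22.5.

22.5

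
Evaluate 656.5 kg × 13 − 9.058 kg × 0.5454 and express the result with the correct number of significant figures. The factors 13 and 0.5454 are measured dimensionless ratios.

656.5 × 13 = 8534.5 → 8.5 × 10³ kg (2 s.f., last digit at the 10^2 place).
9.058 × 0.5454 = 4.9402332 → 4.940 kg (4 s.f., last digit at the 10^-3 place).
Difference: 8529.5597668 kg; keep the coarser place, 10^2.
Result: 8.5 × 10³ kg.

8.5 × 10³ kg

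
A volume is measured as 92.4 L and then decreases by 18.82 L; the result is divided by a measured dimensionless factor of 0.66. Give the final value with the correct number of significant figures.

1.1 × 10^2 L

92.4 L − 18.82 L = 73.58 L; the difference is limited to 1 decimal place (3 s.f.).
Carrying full precision, 73.58 ÷ 0.66 = 111.484848485… L; 0.66 has 2 s.f., so the result keeps min(3, 2) = 2 s.f.
Rounded to 2 significant figures: 1.1 × 10^2 L.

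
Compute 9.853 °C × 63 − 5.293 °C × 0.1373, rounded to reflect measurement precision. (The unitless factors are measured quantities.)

6.2 × 10^2 °C

9.853 × 63 = 620.739 → 6.2 × 10^2 °C (2 s.f., last digit at the 10^1 place).
5.293 × 0.1373 = 0.7267289 → 0.7267 °C (4 s.f., last digit at the 10^-4 place).
Difference: 620.0122711 °C; keep the coarser place, 10^1.
Result: 6.2 × 10^2 °C.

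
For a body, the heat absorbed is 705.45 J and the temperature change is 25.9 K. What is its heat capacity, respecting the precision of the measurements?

27.2 J/K

heat capacity = 705.45 J ÷ 25.9 K = 27.2374517375… J/K.
705.45 has 5 significant figures; 25.9 has 3.
Division/multiplication keeps the fewest: 3 significant figures.
Rounded: 27.2 J/K.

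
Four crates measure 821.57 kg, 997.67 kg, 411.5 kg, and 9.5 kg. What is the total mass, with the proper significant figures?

2240.2 kg

821.57 kg + 997.67 kg + 411.5 kg + 9.5 kg = 2240.24 kg.
Addition/subtraction keeps the fewest decimal places: 821.57 → 2 decimal places, 997.67 → 2 decimal places, 411.5 → 1 decimal place, 9.5 → 1 decimal place; limit is 1.
Rounded to 1 decimal place: 2240.2 kg.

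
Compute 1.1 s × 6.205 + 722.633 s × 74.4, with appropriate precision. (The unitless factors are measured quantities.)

1.1 × 6.205 = 6.8255 → 6.8 s (2 s.f., last digit at the 10^-1 place).
722.633 × 74.4 = 53763.8952 → 5.38 × 10⁴ s (3 s.f., last digit at the 10^2 place).
Sum: 53770.7207 s; keep the coarser place, 10^2.
Result: 5.38 × 10⁴ s.

5.38 × 10⁴ s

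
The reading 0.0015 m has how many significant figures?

2

0.0015: leading zeros are not significant.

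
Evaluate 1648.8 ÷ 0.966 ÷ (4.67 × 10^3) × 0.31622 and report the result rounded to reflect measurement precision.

0.116

1648.8 ÷ 0.966 ÷ (4.67 × 10^3) × 0.31622 = 0.115574841395…
Multiplication/division keeps the fewest significant figures: 1648.8 → 5 s.f., 0.966 → 3 s.f., 4.67 × 10^3 → 3 s.f., 0.31622 → 5 s.f.; limit is 3.
Rounded to 3 significant figures: 0.116.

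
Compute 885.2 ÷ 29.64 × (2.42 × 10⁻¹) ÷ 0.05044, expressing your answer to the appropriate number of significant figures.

885.2 ÷ 29.64 × (2.42 × 10⁻¹) ÷ 0.05044 = 143.285912579…
Multiplication/division keeps the fewest significant figures: 885.2 → 4 s.f., 29.64 → 4 s.f., 2.42 × 10⁻¹ → 3 s.f., 0.05044 → 4 s.f.; limit is 3.
Rounded to 3 significant figures: 143.

143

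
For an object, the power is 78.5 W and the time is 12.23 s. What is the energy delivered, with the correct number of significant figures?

energy delivered = 78.5 W × 12.23 s = 960.055 J.
78.5 has 3 significant figures; 12.23 has 4.
Division/multiplication keeps the fewest: 3 significant figures.
Rounded: 9.60 × 10^2 J.

9.60 × 10^2 J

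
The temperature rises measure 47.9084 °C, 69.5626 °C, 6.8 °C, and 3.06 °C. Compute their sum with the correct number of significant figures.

47.9084 °C + 69.5626 °C + 6.8 °C + 3.06 °C = 127.3310 °C.
Addition/subtraction keeps the fewest decimal places: 47.9084 → 4 decimal places, 69.5626 → 4 decimal places, 6.8 → 1 decimal place, 3.06 → 2 decimal places; limit is 1.
Rounded to 1 decimal place: 127.3 °C.

127.3 °C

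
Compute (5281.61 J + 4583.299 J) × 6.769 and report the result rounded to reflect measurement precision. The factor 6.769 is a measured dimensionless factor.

6.678 × 10⁴ J

5281.61 J + 4583.299 J = 9864.909 J; the sum is limited to 2 decimal places (6 s.f.).
Carrying full precision, 9864.909 × 6.769 = 66775.569021 J; 6.769 has 4 s.f., so the result keeps min(6, 4) = 4 s.f.
Rounded to 4 significant figures: 6.678 × 10⁴ J.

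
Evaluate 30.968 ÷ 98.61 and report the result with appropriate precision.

30.968 ÷ 98.61 = 0.314045228679…
Multiplication/division keeps the fewest significant figures: 30.968 → 5 s.f., 98.61 → 4 s.f.; limit is 4.
Rounded to 4 significant figures: 3.140 × 10⁻¹.

3.140 × 10⁻¹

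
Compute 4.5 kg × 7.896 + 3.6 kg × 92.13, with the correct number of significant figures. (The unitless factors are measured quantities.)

3.7 × 10^2 kg

4.5 × 7.896 = 35.532 → 36 kg (2 s.f., last digit at the 10^0 place).
3.6 × 92.13 = 331.668 → 3.3 × 10^2 kg (2 s.f., last digit at the 10^1 place).
Sum: 367.2 kg; keep the coarser place, 10^1.
Result: 3.7 × 10^2 kg.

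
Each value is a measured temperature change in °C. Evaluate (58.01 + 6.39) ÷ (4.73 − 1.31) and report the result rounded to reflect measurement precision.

58.01 + 6.39 = 64.40, limited to 2 d.p. → 4 s.f.; 4.73 − 1.31 = 3.42, limited to 2 d.p. → 3 s.f.
Carrying full precision, 64.40 ÷ 3.42 = 18.8304093567…; keep min(4, 3) = 3 s.f.
Rounded to 3 significant figures: 18.8.

18.8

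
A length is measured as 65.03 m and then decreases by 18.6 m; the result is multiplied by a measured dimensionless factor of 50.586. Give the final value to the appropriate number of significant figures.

2.35 × 10^3 m

65.03 m − 18.6 m = 46.43 m; the difference is limited to 1 decimal place (3 s.f.).
Carrying full precision, 46.43 × 50.586 = 2348.70798 m; 50.586 has 5 s.f., so the result keeps min(3, 5) = 3 s.f.
Rounded to 3 significant figures: 2.35 × 10^3 m.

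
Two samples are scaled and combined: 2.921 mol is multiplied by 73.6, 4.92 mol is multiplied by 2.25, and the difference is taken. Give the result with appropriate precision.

204 mol

2.921 × 73.6 = 214.9856 → 215 mol (3 s.f., last digit at the 10^0 place).
4.92 × 2.25 = 11.07 → 11.1 mol (3 s.f., last digit at the 10^-1 place).
Difference: 203.9156 mol; keep the coarser place, 10^0.
Result: 204 mol.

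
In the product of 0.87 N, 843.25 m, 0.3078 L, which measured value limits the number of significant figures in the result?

0.87 N

0.87 N → 2 s.f.; 843.25 m → 5 s.f.; 0.3078 L → 4 s.f.
The fewest is 2 significant figures, from 0.87 N.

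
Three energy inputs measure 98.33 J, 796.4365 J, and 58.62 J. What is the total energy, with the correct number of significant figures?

953.39 J

98.33 J + 796.4365 J + 58.62 J = 953.3865 J.
Addition/subtraction keeps the fewest decimal places: 98.33 → 2 decimal places, 796.4365 → 4 decimal places, 58.62 → 2 decimal places; limit is 2.
Rounded to 2 decimal places: 953.39 J.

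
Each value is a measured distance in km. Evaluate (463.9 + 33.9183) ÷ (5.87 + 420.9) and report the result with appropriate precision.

1.166

463.9 + 33.9183 = 497.8183, limited to 1 d.p. → 4 s.f.; 5.87 + 420.9 = 426.77, limited to 1 d.p. → 4 s.f.
Carrying full precision, 497.8183 ÷ 426.77 = 1.16647913396…; keep min(4, 4) = 4 s.f.
Rounded to 4 significant figures: 1.166.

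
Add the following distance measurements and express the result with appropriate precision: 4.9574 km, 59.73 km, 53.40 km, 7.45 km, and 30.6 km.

4.9574 km + 59.73 km + 53.40 km + 7.45 km + 30.6 km = 156.1374 km.
Addition/subtraction keeps the fewest decimal places: 4.9574 → 4 decimal places, 59.73 → 2 decimal places, 53.40 → 2 decimal places, 7.45 → 2 decimal places, 30.6 → 1 decimal place; limit is 1.
Rounded to 1 decimal place: 156.1 km.

156.1 km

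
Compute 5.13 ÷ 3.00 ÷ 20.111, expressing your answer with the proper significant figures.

5.13 ÷ 3.00 ÷ 20.111 = 0.0850280940779…
Multiplication/division keeps the fewest significant figures: 5.13 → 3 s.f., 3.00 → 3 s.f., 20.111 → 5 s.f.; limit is 3.
Rounded to 3 significant figures: 0.0850.

0.0850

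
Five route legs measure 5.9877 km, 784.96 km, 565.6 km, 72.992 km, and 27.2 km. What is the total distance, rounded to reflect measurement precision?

1456.7 km

5.9877 km + 784.96 km + 565.6 km + 72.992 km + 27.2 km = 1456.7397 km.
Addition/subtraction keeps the fewest decimal places: 5.9877 → 4 decimal places, 784.96 → 2 decimal places, 565.6 → 1 decimal place, 72.992 → 3 decimal places, 27.2 → 1 decimal place; limit is 1.
Rounded to 1 decimal place: 1456.7 km.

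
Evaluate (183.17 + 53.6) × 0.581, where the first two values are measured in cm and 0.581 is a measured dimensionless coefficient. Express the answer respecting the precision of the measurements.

183.17 cm + 53.6 cm = 236.77 cm; the sum is limited to 1 decimal place (4 s.f.).
Carrying full precision, 236.77 × 0.581 = 137.56337 cm; 0.581 has 3 s.f., so the result keeps min(4, 3) = 3 s.f.
Rounded to 3 significant figures: 138 cm.

138 cm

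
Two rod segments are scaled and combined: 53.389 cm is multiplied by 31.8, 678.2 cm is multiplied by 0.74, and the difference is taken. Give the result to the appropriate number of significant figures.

1.20 × 10³ cm

53.389 × 31.8 = 1697.7702 → 1.70 × 10³ cm (3 s.f., last digit at the 10^1 place).
678.2 × 0.74 = 501.868 → 5.0 × 10² cm (2 s.f., last digit at the 10^1 place).
Difference: 1195.9022 cm; keep the coarser place, 10^1.
Result: 1.20 × 10³ cm.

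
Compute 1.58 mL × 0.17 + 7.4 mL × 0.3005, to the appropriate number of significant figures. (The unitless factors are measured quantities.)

1.58 × 0.17 = 0.2686 → 0.27 mL (2 s.f., last digit at the 10^-2 place).
7.4 × 0.3005 = 2.2237 → 2.2 mL (2 s.f., last digit at the 10^-1 place).
Sum: 2.4923 mL; keep the coarser place, 10^-1.
Result: 2.5 mL.

2.5 mL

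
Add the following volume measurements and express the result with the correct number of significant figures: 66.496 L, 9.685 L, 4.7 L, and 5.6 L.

66.496 L + 9.685 L + 4.7 L + 5.6 L = 86.481 L.
Addition/subtraction keeps the fewest decimal places: 66.496 → 3 decimal places, 9.685 → 3 decimal places, 4.7 → 1 decimal place, 5.6 → 1 decimal place; limit is 1.
Rounded to 1 decimal place: 86.5 L.

86.5 L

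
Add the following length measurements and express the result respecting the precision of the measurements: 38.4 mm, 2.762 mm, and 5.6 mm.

46.8 mm

38.4 mm + 2.762 mm + 5.6 mm = 46.762 mm.
Addition/subtraction keeps the fewest decimal places: 38.4 → 1 decimal place, 2.762 → 3 decimal places, 5.6 → 1 decimal place; limit is 1.
Rounded to 1 decimal place: 46.8 mm.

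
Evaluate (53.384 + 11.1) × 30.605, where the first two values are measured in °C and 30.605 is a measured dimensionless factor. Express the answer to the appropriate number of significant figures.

53.384 °C + 11.1 °C = 64.484 °C; the sum is limited to 1 decimal place (3 s.f.).
Carrying full precision, 64.484 × 30.605 = 1973.53282 °C; 30.605 has 5 s.f., so the result keeps min(3, 5) = 3 s.f.
Rounded to 3 significant figures: 1.97 × 10^3 °C.

1.97 × 10^3 °C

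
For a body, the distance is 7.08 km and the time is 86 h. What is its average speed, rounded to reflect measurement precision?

average speed = 7.08 km ÷ 86 h = 0.0823255813953… km/h.
7.08 has 3 significant figures; 86 has 2.
Division/multiplication keeps the fewest: 2 significant figures.
Rounded: 0.082 km/h.

0.082 km/h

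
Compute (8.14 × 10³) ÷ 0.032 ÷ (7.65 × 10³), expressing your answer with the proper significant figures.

(8.14 × 10³) ÷ 0.032 ÷ (7.65 × 10³) = 33.2516339869…
Multiplication/division keeps the fewest significant figures: 8.14 × 10³ → 3 s.f., 0.032 → 2 s.f., 7.65 × 10³ → 3 s.f.; limit is 2.
Rounded to 2 significant figures: 33.

33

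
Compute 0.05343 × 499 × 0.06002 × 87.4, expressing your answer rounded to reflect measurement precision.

1.40 × 10²

0.05343 × 499 × 0.06002 × 87.4 = 139.859877504…
Multiplication/division keeps the fewest significant figures: 0.05343 → 4 s.f., 499 → 3 s.f., 0.06002 → 4 s.f., 87.4 → 3 s.f.; limit is 3.
Rounded to 3 significant figures: 1.40 × 10².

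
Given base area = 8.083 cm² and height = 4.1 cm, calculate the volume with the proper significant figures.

volume = 8.083 cm² × 4.1 cm = 33.1403 cm³.
8.083 has 4 significant figures; 4.1 has 2.
Division/multiplication keeps the fewest: 2 significant figures.
Rounded: 33 cm³.

33 cm³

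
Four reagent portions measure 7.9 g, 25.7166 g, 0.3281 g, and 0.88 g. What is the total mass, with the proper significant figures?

7.9 g + 25.7166 g + 0.3281 g + 0.88 g = 34.8247 g.
Addition/subtraction keeps the fewest decimal places: 7.9 → 1 decimal place, 25.7166 → 4 decimal places, 0.3281 → 4 decimal places, 0.88 → 2 decimal places; limit is 1.
Rounded to 1 decimal place: 34.8 g.

34.8 g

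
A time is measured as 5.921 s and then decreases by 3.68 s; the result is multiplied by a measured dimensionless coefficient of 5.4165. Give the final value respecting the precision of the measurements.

12.1 s

5.921 s − 3.68 s = 2.241 s; the difference is limited to 2 decimal places (3 s.f.).
Carrying full precision, 2.241 × 5.4165 = 12.1383765 s; 5.4165 has 5 s.f., so the result keeps min(3, 5) = 3 s.f.
Rounded to 3 significant figures: 12.1 s.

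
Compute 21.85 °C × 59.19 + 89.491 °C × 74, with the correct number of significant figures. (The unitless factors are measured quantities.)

7.9 × 10³ °C

21.85 × 59.19 = 1293.3015 → 1293 °C (4 s.f., last digit at the 10^0 place).
89.491 × 74 = 6622.334 → 6.6 × 10³ °C (2 s.f., last digit at the 10^2 place).
Sum: 7915.6355 °C; keep the coarser place, 10^2.
Result: 7.9 × 10³ °C.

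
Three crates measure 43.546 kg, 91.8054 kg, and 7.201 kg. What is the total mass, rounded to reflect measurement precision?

43.546 kg + 91.8054 kg + 7.201 kg = 142.5524 kg.
Addition/subtraction keeps the fewest decimal places: 43.546 → 3 decimal places, 91.8054 → 4 decimal places, 7.201 → 3 decimal places; limit is 3.
Rounded to 3 decimal places: 142.552 kg.

142.552 kg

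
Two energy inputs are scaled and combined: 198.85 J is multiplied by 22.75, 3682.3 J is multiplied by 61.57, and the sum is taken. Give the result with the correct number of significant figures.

2.312 × 10^5 J

198.85 × 22.75 = 4523.8375 → 4524 J (4 s.f., last digit at the 10^0 place).
3682.3 × 61.57 = 226719.211 → 2.267 × 10^5 J (4 s.f., last digit at the 10^2 place).
Sum: 231243.0485 J; keep the coarser place, 10^2.
Result: 2.312 × 10^5 J.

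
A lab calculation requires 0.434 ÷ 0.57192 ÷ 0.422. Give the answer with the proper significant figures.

0.434 ÷ 0.57192 ÷ 0.422 = 1.79821656693…
Multiplication/division keeps the fewest significant figures: 0.434 → 3 s.f., 0.57192 → 5 s.f., 0.422 → 3 s.f.; limit is 3.
Rounded to 3 significant figures: 1.80.

1.80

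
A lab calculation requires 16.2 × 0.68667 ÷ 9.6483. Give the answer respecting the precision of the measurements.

16.2 × 0.68667 ÷ 9.6483 = 1.15295482106…
Multiplication/division keeps the fewest significant figures: 16.2 → 3 s.f., 0.68667 → 5 s.f., 9.6483 → 5 s.f.; limit is 3.
Rounded to 3 significant figures: 1.15.

1.15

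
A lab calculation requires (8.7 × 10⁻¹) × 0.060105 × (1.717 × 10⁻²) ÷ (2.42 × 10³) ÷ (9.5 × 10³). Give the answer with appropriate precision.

3.9 × 10⁻¹¹

(8.7 × 10⁻¹) × 0.060105 × (1.717 × 10⁻²) ÷ (2.42 × 10³) ÷ (9.5 × 10³) = 3.90536093736 × 10^-11…
Multiplication/division keeps the fewest significant figures: 8.7 × 10⁻¹ → 2 s.f., 0.060105 → 5 s.f., 1.717 × 10⁻² → 4 s.f., 2.42 × 10³ → 3 s.f., 9.5 × 10³ → 2 s.f.; limit is 2.
Rounded to 2 significant figures: 3.9 × 10⁻¹¹.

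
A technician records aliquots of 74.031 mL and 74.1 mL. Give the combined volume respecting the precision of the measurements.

74.031 mL + 74.1 mL = 148.131 mL.
Addition/subtraction keeps the fewest decimal places: 74.031 → 3 decimal places, 74.1 → 1 decimal place; limit is 1.
Rounded to 1 decimal place: 148.1 mL.

148.1 mL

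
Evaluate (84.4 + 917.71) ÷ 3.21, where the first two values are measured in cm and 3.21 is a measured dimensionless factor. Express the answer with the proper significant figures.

84.4 cm + 917.71 cm = 1002.11 cm; the sum is limited to 1 decimal place (5 s.f.).
Carrying full precision, 1002.11 ÷ 3.21 = 312.183800623… cm; 3.21 has 3 s.f., so the result keeps min(5, 3) = 3 s.f.
Rounded to 3 significant figures: 312 cm.

312 cm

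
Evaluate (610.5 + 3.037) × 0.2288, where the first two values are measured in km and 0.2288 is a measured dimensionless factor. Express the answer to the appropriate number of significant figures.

140.4 km

610.5 km + 3.037 km = 613.537 km; the sum is limited to 1 decimal place (4 s.f.).
Carrying full precision, 613.537 × 0.2288 = 140.3772656 km; 0.2288 has 4 s.f., so the result keeps min(4, 4) = 4 s.f.
Rounded to 4 significant figures: 140.4 km.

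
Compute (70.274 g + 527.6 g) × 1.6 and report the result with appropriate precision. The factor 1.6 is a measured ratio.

70.274 g + 527.6 g = 597.874 g; the sum is limited to 1 decimal place (4 s.f.).
Carrying full precision, 597.874 × 1.6 = 956.5984 g; 1.6 has 2 s.f., so the result keeps min(4, 2) = 2 s.f.
Rounded to 2 significant figures: 9.6 × 10^2 g.

9.6 × 10^2 g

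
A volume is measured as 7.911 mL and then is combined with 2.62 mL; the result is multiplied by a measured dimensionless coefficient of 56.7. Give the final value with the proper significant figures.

597 mL

7.911 mL + 2.62 mL = 10.531 mL; the sum is limited to 2 decimal places (4 s.f.).
Carrying full precision, 10.531 × 56.7 = 597.1077 mL; 56.7 has 3 s.f., so the result keeps min(4, 3) = 3 s.f.
Rounded to 3 significant figures: 597 mL.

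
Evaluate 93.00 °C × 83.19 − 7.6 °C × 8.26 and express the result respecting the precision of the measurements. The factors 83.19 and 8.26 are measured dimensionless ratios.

7674 °C

93.00 × 83.19 = 7736.67 → 7737 °C (4 s.f., last digit at the 10^0 place).
7.6 × 8.26 = 62.776 → 63 °C (2 s.f., last digit at the 10^0 place).
Difference: 7673.894 °C; keep the coarser place, 10^0.
Result: 7674 °C.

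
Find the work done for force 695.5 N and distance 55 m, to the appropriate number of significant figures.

work done = 695.5 N × 55 m = 38252.5 J.
695.5 has 4 significant figures; 55 has 2.
Division/multiplication keeps the fewest: 2 significant figures.
Rounded: 3.8 × 10^4 J.

3.8 × 10^4 J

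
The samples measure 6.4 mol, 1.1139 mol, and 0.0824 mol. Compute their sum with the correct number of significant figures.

6.4 mol + 1.1139 mol + 0.0824 mol = 7.5963 mol.
Addition/subtraction keeps the fewest decimal places: 6.4 → 1 decimal place, 1.1139 → 4 decimal places, 0.0824 → 4 decimal places; limit is 1.
Rounded to 1 decimal place: 7.6 mol.

7.6 mol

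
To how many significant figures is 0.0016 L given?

0.0016: leading zeros are not significant.

2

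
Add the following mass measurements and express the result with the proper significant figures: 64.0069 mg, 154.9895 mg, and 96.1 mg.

64.0069 mg + 154.9895 mg + 96.1 mg = 315.0964 mg.
Addition/subtraction keeps the fewest decimal places: 64.0069 → 4 decimal places, 154.9895 → 4 decimal places, 96.1 → 1 decimal place; limit is 1.
Rounded to 1 decimal place: 3.151 × 10^2 mg.

3.151 × 10^2 mg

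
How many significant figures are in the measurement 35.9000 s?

35.9000: trailing zeros after a decimal point are significant.

6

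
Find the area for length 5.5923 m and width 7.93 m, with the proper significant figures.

44.3 m²

area = 5.5923 m × 7.93 m = 44.346939 m².
5.5923 has 5 significant figures; 7.93 has 3.
Division/multiplication keeps the fewest: 3 significant figures.
Rounded: 44.3 m².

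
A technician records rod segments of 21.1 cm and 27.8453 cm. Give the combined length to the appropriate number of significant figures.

21.1 cm + 27.8453 cm = 48.9453 cm.
Addition/subtraction keeps the fewest decimal places: 21.1 → 1 decimal place, 27.8453 → 4 decimal places; limit is 1.
Rounded to 1 decimal place: 48.9 cm.

48.9 cm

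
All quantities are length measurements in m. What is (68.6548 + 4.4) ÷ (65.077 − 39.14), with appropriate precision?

68.6548 + 4.4 = 73.0548, limited to 1 d.p. → 3 s.f.; 65.077 − 39.14 = 25.937, limited to 2 d.p. → 4 s.f.
Carrying full precision, 73.0548 ÷ 25.937 = 2.81662489879…; keep min(3, 4) = 3 s.f.
Rounded to 3 significant figures: 2.82.

2.82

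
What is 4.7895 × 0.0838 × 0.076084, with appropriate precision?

3.05 × 10⁻²

4.7895 × 0.0838 × 0.076084 = 0.0305370818484
Multiplication/division keeps the fewest significant figures: 4.7895 → 5 s.f., 0.0838 → 3 s.f., 0.076084 → 5 s.f.; limit is 3.
Rounded to 3 significant figures: 3.05 × 10⁻².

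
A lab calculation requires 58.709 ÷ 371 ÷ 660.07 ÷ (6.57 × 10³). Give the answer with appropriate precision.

58.709 ÷ 371 ÷ 660.07 ÷ (6.57 × 10³) = 3.64901298852 × 10^-8…
Multiplication/division keeps the fewest significant figures: 58.709 → 5 s.f., 371 → 3 s.f., 660.07 → 5 s.f., 6.57 × 10³ → 3 s.f.; limit is 3.
Rounded to 3 significant figures: 3.65 × 10⁻⁸.

3.65 × 10⁻⁸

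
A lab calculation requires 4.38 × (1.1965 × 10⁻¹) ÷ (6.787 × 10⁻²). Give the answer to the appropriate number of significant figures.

4.38 × (1.1965 × 10⁻¹) ÷ (6.787 × 10⁻²) = 7.72162958597…
Multiplication/division keeps the fewest significant figures: 4.38 → 3 s.f., 1.1965 × 10⁻¹ → 5 s.f., 6.787 × 10⁻² → 4 s.f.; limit is 3.
Rounded to 3 significant figures: 7.72.

7.72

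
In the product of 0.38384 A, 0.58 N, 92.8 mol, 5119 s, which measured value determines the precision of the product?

0.58 N

0.38384 A → 5 s.f.; 0.58 N → 2 s.f.; 92.8 mol → 3 s.f.; 5119 s → 4 s.f.
The fewest is 2 significant figures, from 0.58 N.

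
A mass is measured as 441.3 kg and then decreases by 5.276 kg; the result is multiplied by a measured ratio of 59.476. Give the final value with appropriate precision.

441.3 kg − 5.276 kg = 436.024 kg; the difference is limited to 1 decimal place (4 s.f.).
Carrying full precision, 436.024 × 59.476 = 25932.963424 kg; 59.476 has 5 s.f., so the result keeps min(4, 5) = 4 s.f.
Rounded to 4 significant figures: 2.593 × 10^4 kg.

2.593 × 10^4 kg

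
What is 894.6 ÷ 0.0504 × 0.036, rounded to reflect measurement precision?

894.6 ÷ 0.0504 × 0.036 = 639
Multiplication/division keeps the fewest significant figures: 894.6 → 4 s.f., 0.0504 → 3 s.f., 0.036 → 2 s.f.; limit is 2.
Rounded to 2 significant figures: 6.4 × 10².

6.4 × 10²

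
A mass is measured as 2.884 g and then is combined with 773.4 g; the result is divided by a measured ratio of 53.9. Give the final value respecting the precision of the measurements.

2.884 g + 773.4 g = 776.284 g; the sum is limited to 1 decimal place (4 s.f.).
Carrying full precision, 776.284 ÷ 53.9 = 14.4023005566… g; 53.9 has 3 s.f., so the result keeps min(4, 3) = 3 s.f.
Rounded to 3 significant figures: 14.4 g.

14.4 g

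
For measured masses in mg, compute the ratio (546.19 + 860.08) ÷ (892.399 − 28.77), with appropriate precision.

546.19 + 860.08 = 1406.27, limited to 2 d.p. → 6 s.f.; 892.399 − 28.77 = 863.629, limited to 2 d.p. → 5 s.f.
Carrying full precision, 1406.27 ÷ 863.629 = 1.62832651521…; keep min(6, 5) = 5 s.f.
Rounded to 5 significant figures: 1.6283.

1.6283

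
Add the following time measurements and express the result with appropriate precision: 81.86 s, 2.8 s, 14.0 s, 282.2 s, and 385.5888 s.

81.86 s + 2.8 s + 14.0 s + 282.2 s + 385.5888 s = 766.4488 s.
Addition/subtraction keeps the fewest decimal places: 81.86 → 2 decimal places, 2.8 → 1 decimal place, 14.0 → 1 decimal place, 282.2 → 1 decimal place, 385.5888 → 4 decimal places; limit is 1.
Rounded to 1 decimal place: 766.4 s.

766.4 s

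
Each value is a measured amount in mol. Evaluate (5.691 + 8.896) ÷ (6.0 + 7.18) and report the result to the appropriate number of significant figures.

1.11

5.691 + 8.896 = 14.587, limited to 3 d.p. → 5 s.f.; 6.0 + 7.18 = 13.18, limited to 1 d.p. → 3 s.f.
Carrying full precision, 14.587 ÷ 13.18 = 1.10675265554…; keep min(5, 3) = 3 s.f.
Rounded to 3 significant figures: 1.11.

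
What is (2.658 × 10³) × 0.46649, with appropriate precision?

(2.658 × 10³) × 0.46649 = 1239.93042
Multiplication/division keeps the fewest significant figures: 2.658 × 10³ → 4 s.f., 0.46649 → 5 s.f.; limit is 4.
Rounded to 4 significant figures: 1240.

1240.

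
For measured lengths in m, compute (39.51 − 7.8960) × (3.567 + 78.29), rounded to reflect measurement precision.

39.51 − 7.8960 = 31.6140, limited to 2 d.p. → 4 s.f.; 3.567 + 78.29 = 81.857, limited to 2 d.p. → 4 s.f.
Carrying full precision, 31.6140 × 81.857 = 2587.827198; keep min(4, 4) = 4 s.f.
Rounded to 4 significant figures: 2588 m².

2588 m²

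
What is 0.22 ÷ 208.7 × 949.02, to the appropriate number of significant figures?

1.0

0.22 ÷ 208.7 × 949.02 = 1.00040440824…
Multiplication/division keeps the fewest significant figures: 0.22 → 2 s.f., 208.7 → 4 s.f., 949.02 → 5 s.f.; limit is 2.
Rounded to 2 significant figures: 1.0.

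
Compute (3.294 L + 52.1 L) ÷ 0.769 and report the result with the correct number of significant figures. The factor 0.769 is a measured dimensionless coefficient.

72.0 L

3.294 L + 52.1 L = 55.394 L; the sum is limited to 1 decimal place (3 s.f.).
Carrying full precision, 55.394 ÷ 0.769 = 72.033810143… L; 0.769 has 3 s.f., so the result keeps min(3, 3) = 3 s.f.
Rounded to 3 significant figures: 72.0 L.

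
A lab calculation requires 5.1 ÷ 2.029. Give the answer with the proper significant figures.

2.5

5.1 ÷ 2.029 = 2.51355347462…
Multiplication/division keeps the fewest significant figures: 5.1 → 2 s.f., 2.029 → 4 s.f.; limit is 2.
Rounded to 2 significant figures: 2.5.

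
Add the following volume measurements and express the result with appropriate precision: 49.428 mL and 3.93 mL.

53.36 mL

49.428 mL + 3.93 mL = 53.358 mL.
Addition/subtraction keeps the fewest decimal places: 49.428 → 3 decimal places, 3.93 → 2 decimal places; limit is 2.
Rounded to 2 decimal places: 53.36 mL.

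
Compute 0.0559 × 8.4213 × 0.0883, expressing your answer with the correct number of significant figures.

0.0559 × 8.4213 × 0.0883 = 0.041567284161
Multiplication/division keeps the fewest significant figures: 0.0559 → 3 s.f., 8.4213 → 5 s.f., 0.0883 → 3 s.f.; limit is 3.
Rounded to 3 significant figures: 0.0416.

0.0416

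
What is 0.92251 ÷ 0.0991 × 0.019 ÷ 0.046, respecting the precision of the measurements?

3.8

0.92251 ÷ 0.0991 × 0.019 ÷ 0.046 = 3.84497214057…
Multiplication/division keeps the fewest significant figures: 0.92251 → 5 s.f., 0.0991 → 3 s.f., 0.019 → 2 s.f., 0.046 → 2 s.f.; limit is 2.
Rounded to 2 significant figures: 3.8.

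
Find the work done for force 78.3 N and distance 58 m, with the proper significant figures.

work done = 78.3 N × 58 m = 4541.4 J.
78.3 has 3 significant figures; 58 has 2.
Division/multiplication keeps the fewest: 2 significant figures.
Rounded: 4.5 × 10^3 J.

4.5 × 10^3 J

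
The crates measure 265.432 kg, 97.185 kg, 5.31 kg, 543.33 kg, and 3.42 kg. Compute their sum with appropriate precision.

914.68 kg

265.432 kg + 97.185 kg + 5.31 kg + 543.33 kg + 3.42 kg = 914.677 kg.
Addition/subtraction keeps the fewest decimal places: 265.432 → 3 decimal places, 97.185 → 3 decimal places, 5.31 → 2 decimal places, 543.33 → 2 decimal places, 3.42 → 2 decimal places; limit is 2.
Rounded to 2 decimal places: 914.68 kg.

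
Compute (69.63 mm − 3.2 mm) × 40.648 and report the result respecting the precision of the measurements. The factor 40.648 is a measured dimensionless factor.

69.63 mm − 3.2 mm = 66.43 mm; the difference is limited to 1 decimal place (3 s.f.).
Carrying full precision, 66.43 × 40.648 = 2700.24664 mm; 40.648 has 5 s.f., so the result keeps min(3, 5) = 3 s.f.
Rounded to 3 significant figures: 2.70 × 10³ mm.

2.70 × 10³ mm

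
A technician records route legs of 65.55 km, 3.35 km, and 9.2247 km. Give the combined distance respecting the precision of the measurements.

65.55 km + 3.35 km + 9.2247 km = 78.1247 km.
Addition/subtraction keeps the fewest decimal places: 65.55 → 2 decimal places, 3.35 → 2 decimal places, 9.2247 → 4 decimal places; limit is 2.
Rounded to 2 decimal places: 78.12 km.

78.12 km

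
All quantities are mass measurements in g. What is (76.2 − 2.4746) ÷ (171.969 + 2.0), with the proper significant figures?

4.24 × 10⁻¹

76.2 − 2.4746 = 73.7254, limited to 1 d.p. → 3 s.f.; 171.969 + 2.0 = 173.969, limited to 1 d.p. → 4 s.f.
Carrying full precision, 73.7254 ÷ 173.969 = 0.423784697274…; keep min(3, 4) = 3 s.f.
Rounded to 3 significant figures: 4.24 × 10⁻¹.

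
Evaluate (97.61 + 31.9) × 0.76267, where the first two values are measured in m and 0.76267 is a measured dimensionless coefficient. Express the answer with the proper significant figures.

98.77 m

97.61 m + 31.9 m = 129.51 m; the sum is limited to 1 decimal place (4 s.f.).
Carrying full precision, 129.51 × 0.76267 = 98.7733917 m; 0.76267 has 5 s.f., so the result keeps min(4, 5) = 4 s.f.
Rounded to 4 significant figures: 98.77 m.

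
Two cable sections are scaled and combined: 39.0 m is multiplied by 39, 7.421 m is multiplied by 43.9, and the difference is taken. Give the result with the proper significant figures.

1.2 × 10³ m

39.0 × 39 = 1521 → 1.5 × 10³ m (2 s.f., last digit at the 10^2 place).
7.421 × 43.9 = 325.7819 → 326 m (3 s.f., last digit at the 10^0 place).
Difference: 1195.2181 m; keep the coarser place, 10^2.
Result: 1.2 × 10³ m.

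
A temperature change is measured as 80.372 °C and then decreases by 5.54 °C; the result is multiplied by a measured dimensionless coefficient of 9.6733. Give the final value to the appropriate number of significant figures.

723.9 °C

80.372 °C − 5.54 °C = 74.832 °C; the difference is limited to 2 decimal places (4 s.f.).
Carrying full precision, 74.832 × 9.6733 = 723.8723856 °C; 9.6733 has 5 s.f., so the result keeps min(4, 5) = 4 s.f.
Rounded to 4 significant figures: 723.9 °C.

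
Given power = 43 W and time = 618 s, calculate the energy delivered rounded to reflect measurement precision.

2.7 × 10^4 J

energy delivered = 43 W × 618 s = 26574 J.
43 has 2 significant figures; 618 has 3.
Division/multiplication keeps the fewest: 2 significant figures.
Rounded: 2.7 × 10^4 J.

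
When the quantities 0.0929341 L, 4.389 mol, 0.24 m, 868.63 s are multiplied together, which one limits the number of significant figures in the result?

0.0929341 L → 6 s.f.; 4.389 mol → 4 s.f.; 0.24 m → 2 s.f.; 868.63 s → 5 s.f.
The fewest is 2 significant figures, from 0.24 m.

0.24 m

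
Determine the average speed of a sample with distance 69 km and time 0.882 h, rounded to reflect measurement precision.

average speed = 69 km ÷ 0.882 h = 78.231292517… km/h.
69 has 2 significant figures; 0.882 has 3.
Division/multiplication keeps the fewest: 2 significant figures.
Rounded: 78 km/h.

78 km/h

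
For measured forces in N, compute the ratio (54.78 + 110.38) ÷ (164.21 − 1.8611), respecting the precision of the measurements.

54.78 + 110.38 = 165.16, limited to 2 d.p. → 5 s.f.; 164.21 − 1.8611 = 162.3489, limited to 2 d.p. → 5 s.f.
Carrying full precision, 165.16 ÷ 162.3489 = 1.01731517737…; keep min(5, 5) = 5 s.f.
Rounded to 5 significant figures: 1.0173.

1.0173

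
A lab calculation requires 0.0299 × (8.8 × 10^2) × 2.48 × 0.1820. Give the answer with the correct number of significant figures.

0.0299 × (8.8 × 10^2) × 2.48 × 0.1820 = 11.87618432
Multiplication/division keeps the fewest significant figures: 0.0299 → 3 s.f., 8.8 × 10^2 → 2 s.f., 2.48 → 3 s.f., 0.1820 → 4 s.f.; limit is 2.
Rounded to 2 significant figures: 12.

12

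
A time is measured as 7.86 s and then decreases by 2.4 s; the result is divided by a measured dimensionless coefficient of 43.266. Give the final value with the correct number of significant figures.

7.86 s − 2.4 s = 5.46 s; the difference is limited to 1 decimal place (2 s.f.).
Carrying full precision, 5.46 ÷ 43.266 = 0.126196089308… s; 43.266 has 5 s.f., so the result keeps min(2, 5) = 2 s.f.
Rounded to 2 significant figures: 0.13 s.

0.13 s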